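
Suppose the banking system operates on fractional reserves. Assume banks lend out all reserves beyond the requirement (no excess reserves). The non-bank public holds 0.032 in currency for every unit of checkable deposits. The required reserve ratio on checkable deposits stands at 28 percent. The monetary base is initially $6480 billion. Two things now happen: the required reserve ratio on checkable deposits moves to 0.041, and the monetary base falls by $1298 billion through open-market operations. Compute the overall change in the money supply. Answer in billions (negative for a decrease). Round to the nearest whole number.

$51824 billion

Before: m₁ = (1 + 0.032) / (0.28 + 0.032) ≈ 3.30769, MB₁ = 6480, so M₁ = 3.30769 × 6480 = 21433.8312 billion.
After: m₂ = (1 + 0.032) / (0.041 + 0.032) ≈ 14.13699, MB₂ = 6480 − 1298 = 5182, so M₂ = 14.13699 × 5182 ≈ 73257.8822 billion.
ΔM = M₂ − M₁ = 73257.8822 − 21433.8312 = 51824.051 billion.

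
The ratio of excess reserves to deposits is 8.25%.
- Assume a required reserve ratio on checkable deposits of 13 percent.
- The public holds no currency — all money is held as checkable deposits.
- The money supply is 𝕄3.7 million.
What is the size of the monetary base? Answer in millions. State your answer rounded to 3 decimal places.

𝕄0.786 million

The money multiplier is m = 1 / (rr + e) = 1 / (0.13 + 0.0825) ≈ 4.70588.
MB = M / m = 3.7 / 4.70588 ≈ 0.7863 million.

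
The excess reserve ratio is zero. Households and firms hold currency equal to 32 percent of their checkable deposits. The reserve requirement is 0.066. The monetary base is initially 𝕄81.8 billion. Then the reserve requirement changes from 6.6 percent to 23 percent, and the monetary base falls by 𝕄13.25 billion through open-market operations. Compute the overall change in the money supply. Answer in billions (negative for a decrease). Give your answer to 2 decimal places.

Before: m₁ = (1 + 0.32) / (0.066 + 0.32) ≈ 3.41969, MB₁ = 81.8, so M₁ = 3.41969 × 81.8 ≈ 279.7306 billion.
After: m₂ = (1 + 0.32) / (0.23 + 0.32) = 2.4, MB₂ = 81.8 − 13.25 = 68.55, so M₂ = 2.4 × 68.55 = 164.52 billion.
ΔM = M₂ − M₁ = 164.52 − 279.7306 = -115.2106 billion.

-115.21 billion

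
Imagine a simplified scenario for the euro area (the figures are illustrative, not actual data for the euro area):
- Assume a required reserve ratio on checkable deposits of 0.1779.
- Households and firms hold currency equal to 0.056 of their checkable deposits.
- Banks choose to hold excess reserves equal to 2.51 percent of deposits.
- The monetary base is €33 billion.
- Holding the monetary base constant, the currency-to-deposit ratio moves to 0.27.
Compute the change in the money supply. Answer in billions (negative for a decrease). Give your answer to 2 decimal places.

Initially m₁ = (1 + 0.056) / (0.1779 + 0.0251 + 0.056) ≈ 4.07722, so M₁ = 4.07722 × 33 ≈ 134.5483 billion.
After the change m₂ = (1 + 0.27) / (0.1779 + 0.0251 + 0.27) ≈ 2.68499, so M₂ = 2.68499 × 33 ≈ 88.6047 billion.
ΔM = M₂ − M₁ = 88.6047 − 134.5483 = -45.9436 billion.

-45.94 billion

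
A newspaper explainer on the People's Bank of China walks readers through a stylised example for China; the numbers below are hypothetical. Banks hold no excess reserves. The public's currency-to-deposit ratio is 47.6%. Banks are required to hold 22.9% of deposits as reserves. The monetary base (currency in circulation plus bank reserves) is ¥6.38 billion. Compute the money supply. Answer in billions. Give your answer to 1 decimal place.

¥13.4 billion

The money multiplier is m = (1 + c) / (rr + c) = (1 + 0.476) / (0.229 + 0.476) ≈ 2.0936.
So M = m × MB = 2.0936 × 6.38 ≈ 13.3572 billion.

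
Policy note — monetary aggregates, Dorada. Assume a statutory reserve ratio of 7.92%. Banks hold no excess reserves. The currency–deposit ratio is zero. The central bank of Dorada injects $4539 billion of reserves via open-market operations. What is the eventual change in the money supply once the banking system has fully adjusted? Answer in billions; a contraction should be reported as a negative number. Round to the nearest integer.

$57311 billion

The simple money multiplier is m = 1/rr = 1/0.0792 ≈ 12.62626.
An open-market purchase increases the monetary base by 4539 billion, so ΔM = m × ΔMB = 12.62626 × 4539 ≈ 57310.5941 billion.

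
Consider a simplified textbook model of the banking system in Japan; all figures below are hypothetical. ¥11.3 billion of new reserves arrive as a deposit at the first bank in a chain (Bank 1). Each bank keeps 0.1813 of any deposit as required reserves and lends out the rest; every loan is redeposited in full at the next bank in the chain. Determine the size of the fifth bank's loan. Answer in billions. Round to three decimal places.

¥4.156 billion

Each bank lends a fraction (1 − rr) = 0.8187 of the deposit it receives, so Bank 5 receives 11.3·0.8187^4 and lends 11.3·0.8187^5 ≈ 4.1563 billion.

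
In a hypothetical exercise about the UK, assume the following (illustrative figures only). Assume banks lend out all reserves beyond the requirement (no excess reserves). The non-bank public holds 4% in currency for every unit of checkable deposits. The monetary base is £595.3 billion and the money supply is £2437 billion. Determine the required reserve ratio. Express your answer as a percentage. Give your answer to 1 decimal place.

21.4%

Using m = M/MB = 2437/595.3 ≈ 4.093734. Since m = (1 + c)/(c + rr + e), the denominator satisfies c + rr + e = (1 + c)/m = (1 + 0.04) / 4.093734 ≈ 0.254047.
With c = 0.04 and e = 0, the required reserve ratio is 0.254047 − 0.04 − 0 = 0.214047.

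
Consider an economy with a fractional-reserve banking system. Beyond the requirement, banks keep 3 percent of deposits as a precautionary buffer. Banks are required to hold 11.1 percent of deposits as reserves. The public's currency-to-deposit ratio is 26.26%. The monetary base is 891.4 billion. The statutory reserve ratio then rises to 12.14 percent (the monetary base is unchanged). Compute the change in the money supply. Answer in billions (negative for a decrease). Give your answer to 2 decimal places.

Initially m₁ = (1 + 0.2626) / (0.111 + 0.03 + 0.2626) ≈ 3.128345, so M₁ = 3.128345 × 891.4 ≈ 2788.6067 billion.
After the change m₂ = (1 + 0.2626) / (0.1214 + 0.03 + 0.2626) ≈ 3.049758, so M₂ = 3.049758 × 891.4 ≈ 2718.5543 billion.
ΔM = M₂ − M₁ = 2718.5543 − 2788.6067 = -70.0524 billion.

-70.05 billion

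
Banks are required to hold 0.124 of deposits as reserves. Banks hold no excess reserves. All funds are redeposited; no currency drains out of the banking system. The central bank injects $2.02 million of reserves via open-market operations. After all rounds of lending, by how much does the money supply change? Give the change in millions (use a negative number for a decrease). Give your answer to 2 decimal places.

The simple money multiplier is m = 1/rr = 1/0.124 ≈ 8.0645.
An open-market purchase increases the monetary base by 2.02 million, so ΔM = m × ΔMB = 8.0645 × 2.02 ≈ 16.2903 million.

$16.29 million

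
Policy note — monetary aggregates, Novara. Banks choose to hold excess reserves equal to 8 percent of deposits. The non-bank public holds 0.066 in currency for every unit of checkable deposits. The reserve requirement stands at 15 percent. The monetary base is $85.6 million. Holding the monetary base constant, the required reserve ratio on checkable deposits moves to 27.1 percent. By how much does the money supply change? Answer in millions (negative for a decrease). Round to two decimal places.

-89.45 million

Initially m₁ = (1 + 0.066) / (0.15 + 0.08 + 0.066) ≈ 3.60135, so M₁ = 3.60135 × 85.6 ≈ 308.2756 million.
After the change m₂ = (1 + 0.066) / (0.271 + 0.08 + 0.066) ≈ 2.55635, so M₂ = 2.55635 × 85.6 ≈ 218.8236 million.
ΔM = M₂ − M₁ = 218.8236 − 308.2756 = -89.452 million.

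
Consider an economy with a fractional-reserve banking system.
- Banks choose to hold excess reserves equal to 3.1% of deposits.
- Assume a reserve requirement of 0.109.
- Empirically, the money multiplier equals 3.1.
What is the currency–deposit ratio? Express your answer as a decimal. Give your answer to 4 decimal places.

0.2695

Using m = 3.1. From m = (1 + c)/(c + rr + e), rearranging gives 1 + c = m·(c + rr + e), so c·(1 − m) = m·(rr + e) − 1.
Hence c = [m·(rr + e) − 1]/(1 − m) = [3.1 × (0.109 + 0.031) − 1] / (1 − 3.1) ≈ 0.269524.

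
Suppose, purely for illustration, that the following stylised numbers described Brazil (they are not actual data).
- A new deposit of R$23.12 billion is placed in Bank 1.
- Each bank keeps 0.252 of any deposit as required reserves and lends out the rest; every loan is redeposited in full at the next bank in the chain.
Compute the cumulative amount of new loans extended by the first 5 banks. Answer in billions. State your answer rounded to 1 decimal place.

R$52.6 billion

Bank i lends (1 − rr)^i of the original deposit: Bank 1 lends 23.12·0.7480 ≈ 17.2938, Bank 2 lends 23.12·0.7480² ≈ 12.9357, and so on.
Summing a geometric series: total = 23.12·[0.7480·(1 − 0.7480^5) / (1 − 0.7480)] ≈ 52.5567 billion.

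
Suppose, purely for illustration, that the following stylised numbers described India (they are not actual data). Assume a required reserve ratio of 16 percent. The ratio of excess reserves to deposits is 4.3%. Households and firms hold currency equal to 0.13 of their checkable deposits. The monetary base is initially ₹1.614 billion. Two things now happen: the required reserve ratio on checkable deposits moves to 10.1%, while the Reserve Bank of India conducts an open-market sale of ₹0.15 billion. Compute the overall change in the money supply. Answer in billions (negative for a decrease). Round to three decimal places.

₹0.561 billion

Before: m₁ = (1 + 0.13) / (0.16 + 0.043 + 0.13) ≈ 3.39339, MB₁ = 1.614, so M₁ = 3.39339 × 1.614 ≈ 5.4769 billion.
After: m₂ = (1 + 0.13) / (0.101 + 0.043 + 0.13) ≈ 4.12409, MB₂ = 1.614 − 0.15 = 1.464, so M₂ = 4.12409 × 1.464 ≈ 6.0377 billion.
ΔM = M₂ − M₁ = 6.0377 − 5.4769 = 0.5608 billion.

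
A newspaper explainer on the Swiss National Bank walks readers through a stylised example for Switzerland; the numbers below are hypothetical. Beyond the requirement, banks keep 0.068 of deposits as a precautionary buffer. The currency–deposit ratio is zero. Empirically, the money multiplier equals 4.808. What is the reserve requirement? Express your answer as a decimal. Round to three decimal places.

0.140

Using m = 4.808. Since m = (1 + c)/(c + rr + e), the denominator satisfies c + rr + e = (1 + c)/m = (1 + 0) / 4.808 ≈ 0.207987.
With c = 0 and e = 0.068, the reserve requirement is 0.207987 − 0 − 0.068 = 0.139987.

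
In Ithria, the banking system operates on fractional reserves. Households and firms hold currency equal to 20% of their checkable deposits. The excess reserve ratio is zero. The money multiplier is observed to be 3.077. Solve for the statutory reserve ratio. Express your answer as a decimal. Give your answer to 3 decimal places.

Using m = 3.077. Since m = (1 + c)/(c + rr + e), the denominator satisfies c + rr + e = (1 + c)/m = (1 + 0.2) / 3.077 ≈ 0.389990.
With c = 0.2 and e = 0, the statutory reserve ratio is 0.389990 − 0.2 − 0 = 0.18999.

0.190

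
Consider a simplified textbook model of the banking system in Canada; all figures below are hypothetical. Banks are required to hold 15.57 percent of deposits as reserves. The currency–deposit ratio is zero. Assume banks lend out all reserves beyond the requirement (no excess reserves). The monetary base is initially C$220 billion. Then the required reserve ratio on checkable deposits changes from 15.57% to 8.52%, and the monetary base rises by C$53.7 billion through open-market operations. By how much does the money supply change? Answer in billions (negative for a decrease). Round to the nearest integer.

C$1799 billion

Before: m₁ = 1 / (0.1557) ≈ 6.4226, MB₁ = 220, so M₁ = 6.4226 × 220 = 1412.972 billion.
After: m₂ = 1 / (0.0852) ≈ 11.7371, MB₂ = 220 + 53.7 = 273.7, so M₂ = 11.7371 × 273.7 ≈ 3212.4443 billion.
ΔM = M₂ − M₁ = 3212.4443 − 1412.972 = 1799.4723 billion.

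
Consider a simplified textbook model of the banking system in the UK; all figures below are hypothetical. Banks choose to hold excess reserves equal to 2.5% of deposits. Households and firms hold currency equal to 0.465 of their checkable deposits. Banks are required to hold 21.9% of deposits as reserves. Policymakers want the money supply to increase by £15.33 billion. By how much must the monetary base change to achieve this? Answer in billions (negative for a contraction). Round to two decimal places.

The money multiplier is m = (1 + c) / (rr + e + c) = (1 + 0.465) / (0.219 + 0.025 + 0.465) ≈ 2.06629.
ΔMB = ΔM / m = (+15.33) / 2.06629 ≈ 7.4191 billion.

£7.42 billion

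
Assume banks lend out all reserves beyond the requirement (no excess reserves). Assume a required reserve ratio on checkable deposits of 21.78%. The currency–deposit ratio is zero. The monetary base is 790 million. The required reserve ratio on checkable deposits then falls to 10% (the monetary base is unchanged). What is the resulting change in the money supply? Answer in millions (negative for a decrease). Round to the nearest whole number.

Initially m₁ = 1 / (0.2178) ≈ 4.5914, so M₁ = 4.5914 × 790 = 3627.206 million.
After the change m₂ = 1 / (0.1) = 10, so M₂ = 10 × 790 = 7900 million.
ΔM = M₂ − M₁ = 7900 − 3627.206 = 4272.794 million.

4273 million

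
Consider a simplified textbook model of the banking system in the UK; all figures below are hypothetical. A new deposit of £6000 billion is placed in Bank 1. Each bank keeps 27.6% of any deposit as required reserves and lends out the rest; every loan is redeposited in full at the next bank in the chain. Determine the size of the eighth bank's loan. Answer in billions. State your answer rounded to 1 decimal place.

£453.0 billion

Each bank lends a fraction (1 − rr) = 0.7240 of the deposit it receives, so Bank 8 receives 6000·0.7240^7 and lends 6000·0.7240^8 ≈ 452.9599 billion.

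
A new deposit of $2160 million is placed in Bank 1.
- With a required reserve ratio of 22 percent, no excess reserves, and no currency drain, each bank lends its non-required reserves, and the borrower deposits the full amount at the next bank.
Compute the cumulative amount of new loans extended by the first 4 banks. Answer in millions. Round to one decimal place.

$4823.5 million

Bank i lends (1 − rr)^i of the original deposit: Bank 1 lends 2160·0.7800 = 1684.8000, Bank 2 lends 2160·0.7800² = 1314.1440, and so on.
Summing a geometric series: total = 2160·[0.7800·(1 − 0.7800^4) / (1 − 0.7800)] ≈ 4823.5015 million.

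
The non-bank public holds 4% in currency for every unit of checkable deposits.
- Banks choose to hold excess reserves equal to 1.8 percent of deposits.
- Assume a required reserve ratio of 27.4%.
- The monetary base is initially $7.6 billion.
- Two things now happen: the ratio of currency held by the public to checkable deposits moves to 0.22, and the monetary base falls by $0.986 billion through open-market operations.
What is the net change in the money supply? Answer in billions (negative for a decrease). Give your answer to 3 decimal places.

-8.047 billion

Before: m₁ = (1 + 0.04) / (0.274 + 0.018 + 0.04) ≈ 3.13253, MB₁ = 7.6, so M₁ = 3.13253 × 7.6 ≈ 23.8072 billion.
After: m₂ = (1 + 0.22) / (0.274 + 0.018 + 0.22) ≈ 2.38281, MB₂ = 7.6 − 0.986 = 6.614, so M₂ = 2.38281 × 6.614 ≈ 15.7599 billion.
ΔM = M₂ − M₁ = 15.7599 − 23.8072 = -8.0473 billion.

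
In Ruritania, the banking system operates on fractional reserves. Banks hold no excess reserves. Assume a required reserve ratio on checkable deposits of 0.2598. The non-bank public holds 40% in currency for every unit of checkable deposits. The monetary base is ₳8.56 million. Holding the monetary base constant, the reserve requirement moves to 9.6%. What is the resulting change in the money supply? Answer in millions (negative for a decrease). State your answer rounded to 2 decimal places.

₳6.00 million

Initially m₁ = (1 + 0.4) / (0.2598 + 0.4) ≈ 2.1219, so M₁ = 2.1219 × 8.56 ≈ 18.1635 million.
After the change m₂ = (1 + 0.4) / (0.096 + 0.4) ≈ 2.8226, so M₂ = 2.8226 × 8.56 ≈ 24.1615 million.
ΔM = M₂ − M₁ = 24.1615 − 18.1635 = 5.998 million.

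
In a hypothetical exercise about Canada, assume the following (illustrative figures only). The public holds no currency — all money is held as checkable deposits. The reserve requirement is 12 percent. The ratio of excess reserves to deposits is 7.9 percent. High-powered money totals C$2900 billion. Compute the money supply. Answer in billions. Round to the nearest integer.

The money multiplier is m = 1 / (rr + e) = 1 / (0.12 + 0.079) ≈ 5.02513.
So M = m × MB = 5.02513 × 2900 = 14572.877 billion.

C$14573 billion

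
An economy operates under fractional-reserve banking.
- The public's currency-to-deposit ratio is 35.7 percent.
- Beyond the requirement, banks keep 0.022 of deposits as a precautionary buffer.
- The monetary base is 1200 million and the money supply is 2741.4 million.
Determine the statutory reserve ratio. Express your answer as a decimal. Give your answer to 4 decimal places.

0.2150

Using m = M/MB = 2741.4/1200 = 2.284500. Since m = (1 + c)/(c + rr + e), the denominator satisfies c + rr + e = (1 + c)/m = (1 + 0.357) / 2.284500 ≈ 0.594003.
With c = 0.357 and e = 0.022, the statutory reserve ratio is 0.594003 − 0.357 − 0.022 = 0.215003.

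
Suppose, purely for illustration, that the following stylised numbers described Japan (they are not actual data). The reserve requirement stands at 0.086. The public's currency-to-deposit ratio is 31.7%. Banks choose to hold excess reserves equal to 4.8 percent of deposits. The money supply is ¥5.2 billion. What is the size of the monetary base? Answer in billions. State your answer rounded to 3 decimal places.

¥1.781 billion

The money multiplier is m = (1 + c) / (rr + e + c) = (1 + 0.317) / (0.086 + 0.048 + 0.317) ≈ 2.92018.
MB = M / m = 5.2 / 2.92018 ≈ 1.7807 billion.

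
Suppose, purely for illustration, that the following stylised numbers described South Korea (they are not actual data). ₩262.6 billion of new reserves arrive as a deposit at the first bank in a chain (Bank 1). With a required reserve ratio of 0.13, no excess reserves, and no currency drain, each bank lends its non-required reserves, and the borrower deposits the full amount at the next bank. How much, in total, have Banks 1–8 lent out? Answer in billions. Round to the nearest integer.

Bank i lends (1 − rr)^i of the original deposit: Bank 1 lends 262.6·0.8700 = 228.4620, Bank 2 lends 262.6·0.8700² ≈ 198.7619, and so on.
Summing a geometric series: total = 262.6·[0.8700·(1 − 0.8700^8) / (1 − 0.8700)] ≈ 1180.6008 billion.

₩1181 billion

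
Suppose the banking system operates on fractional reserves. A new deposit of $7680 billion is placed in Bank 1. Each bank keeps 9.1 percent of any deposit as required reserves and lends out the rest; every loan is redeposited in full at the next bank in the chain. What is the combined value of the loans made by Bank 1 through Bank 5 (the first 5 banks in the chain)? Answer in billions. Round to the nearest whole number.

$29105 billion

Bank i lends (1 − rr)^i of the original deposit: Bank 1 lends 7680·0.9090 = 6981.1200, Bank 2 lends 7680·0.9090² ≈ 6345.8381, and so on.
Summing a geometric series: total = 7680·[0.9090·(1 − 0.9090^5) / (1 − 0.9090)] ≈ 29105.0622 billion.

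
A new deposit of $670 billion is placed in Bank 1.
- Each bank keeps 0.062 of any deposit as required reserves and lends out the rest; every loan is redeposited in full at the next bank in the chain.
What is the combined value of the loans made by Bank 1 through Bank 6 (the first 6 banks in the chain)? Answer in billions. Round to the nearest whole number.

$3232 billion

Bank i lends (1 − rr)^i of the original deposit: Bank 1 lends 670·0.9380 = 628.4600, Bank 2 lends 670·0.9380² ≈ 589.4955, and so on.
Summing a geometric series: total = 670·[0.9380·(1 − 0.9380^6) / (1 − 0.9380)] ≈ 3232.4167 billion.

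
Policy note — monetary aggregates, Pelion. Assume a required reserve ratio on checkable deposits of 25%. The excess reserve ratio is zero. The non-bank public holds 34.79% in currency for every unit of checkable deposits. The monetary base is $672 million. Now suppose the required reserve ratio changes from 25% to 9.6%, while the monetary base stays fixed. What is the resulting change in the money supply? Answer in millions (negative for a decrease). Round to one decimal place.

Initially m₁ = (1 + 0.3479) / (0.25 + 0.3479) ≈ 2.25439, so M₁ = 2.25439 × 672 ≈ 1514.9501 million.
After the change m₂ = (1 + 0.3479) / (0.096 + 0.3479) ≈ 3.03649, so M₂ = 3.03649 × 672 ≈ 2040.5213 million.
ΔM = M₂ − M₁ = 2040.5213 − 1514.9501 = 525.5712 million.

$525.6 million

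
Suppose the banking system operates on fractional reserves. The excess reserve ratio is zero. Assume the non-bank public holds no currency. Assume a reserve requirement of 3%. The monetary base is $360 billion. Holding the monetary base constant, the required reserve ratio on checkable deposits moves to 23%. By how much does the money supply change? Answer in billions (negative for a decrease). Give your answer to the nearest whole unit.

Initially m₁ = 1 / (0.03) ≈ 33.3333, so M₁ = 33.3333 × 360 = 11999.988 billion.
After the change m₂ = 1 / (0.23) ≈ 4.3478, so M₂ = 4.3478 × 360 = 1565.208 billion.
ΔM = M₂ − M₁ = 1565.208 − 11999.988 = -10434.78 billion.

-10435 billion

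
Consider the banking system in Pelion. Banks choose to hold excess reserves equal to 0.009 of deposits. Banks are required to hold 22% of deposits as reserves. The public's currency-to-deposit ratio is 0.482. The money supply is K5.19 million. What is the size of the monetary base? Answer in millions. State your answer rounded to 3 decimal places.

The money multiplier is m = (1 + c) / (rr + e + c) = (1 + 0.482) / (0.22 + 0.009 + 0.482) ≈ 2.08439.
MB = M / m = 5.19 / 2.08439 ≈ 2.4899 million.

K2.490 million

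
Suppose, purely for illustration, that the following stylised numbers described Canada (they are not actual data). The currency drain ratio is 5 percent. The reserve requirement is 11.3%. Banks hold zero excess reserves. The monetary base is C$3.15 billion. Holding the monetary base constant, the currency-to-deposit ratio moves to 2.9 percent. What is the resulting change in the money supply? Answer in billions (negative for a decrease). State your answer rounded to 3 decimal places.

C$2.535 billion

Initially m₁ = (1 + 0.05) / (0.113 + 0.05) ≈ 6.44172, so M₁ = 6.44172 × 3.15 ≈ 20.2914 billion.
After the change m₂ = (1 + 0.029) / (0.113 + 0.029) ≈ 7.24648, so M₂ = 7.24648 × 3.15 ≈ 22.8264 billion.
ΔM = M₂ − M₁ = 22.8264 − 20.2914 = 2.535 billion.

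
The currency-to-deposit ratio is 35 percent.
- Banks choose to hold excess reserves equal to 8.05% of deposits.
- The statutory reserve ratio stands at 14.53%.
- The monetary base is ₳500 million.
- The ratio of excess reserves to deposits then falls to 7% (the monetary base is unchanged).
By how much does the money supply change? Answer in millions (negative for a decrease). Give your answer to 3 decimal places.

₳21.774 million

Initially m₁ = (1 + 0.35) / (0.1453 + 0.0805 + 0.35) ≈ 2.3445641, so M₁ = 2.3445641 × 500 ≈ 1172.2821 million.
After the change m₂ = (1 + 0.35) / (0.1453 + 0.07 + 0.35) ≈ 2.3881125, so M₂ = 2.3881125 × 500 ≈ 1194.0563 million.
ΔM = M₂ − M₁ = 1194.0563 − 1172.2821 = 21.7742 million.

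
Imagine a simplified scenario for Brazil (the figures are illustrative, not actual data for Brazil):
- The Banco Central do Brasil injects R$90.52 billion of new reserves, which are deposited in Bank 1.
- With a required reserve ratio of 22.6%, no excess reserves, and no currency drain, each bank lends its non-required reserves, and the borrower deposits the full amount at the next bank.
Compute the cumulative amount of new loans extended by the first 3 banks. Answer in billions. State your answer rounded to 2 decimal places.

R$166.26 billion

Bank i lends (1 − rr)^i of the original deposit: Bank 1 lends 90.52·0.7740 ≈ 70.0625, Bank 2 lends 90.52·0.7740² ≈ 54.2284, and so on.
Summing a geometric series: total = 90.52·[0.7740·(1 − 0.7740^3) / (1 − 0.7740)] ≈ 166.2636 billion.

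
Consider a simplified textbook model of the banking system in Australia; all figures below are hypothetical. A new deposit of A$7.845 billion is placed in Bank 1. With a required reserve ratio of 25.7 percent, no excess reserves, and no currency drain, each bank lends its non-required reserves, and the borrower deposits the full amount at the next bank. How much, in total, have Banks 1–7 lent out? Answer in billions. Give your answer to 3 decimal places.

Bank i lends (1 − rr)^i of the original deposit: Bank 1 lends 7.845·0.7430 ≈ 5.8288, Bank 2 lends 7.845·0.7430² ≈ 4.3308, and so on.
Summing a geometric series: total = 7.845·[0.7430·(1 − 0.7430^7) / (1 − 0.7430)] ≈ 19.8452 billion.

A$19.845 billion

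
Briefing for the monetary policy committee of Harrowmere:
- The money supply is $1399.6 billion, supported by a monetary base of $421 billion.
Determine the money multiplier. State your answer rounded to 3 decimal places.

3.324

The money multiplier is m = M / MB = 1399.6 / 421 ≈ 3.32447.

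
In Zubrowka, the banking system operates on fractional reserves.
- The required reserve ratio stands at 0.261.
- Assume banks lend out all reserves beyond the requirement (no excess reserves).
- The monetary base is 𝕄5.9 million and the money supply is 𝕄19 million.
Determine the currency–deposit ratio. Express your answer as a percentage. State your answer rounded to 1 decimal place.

Using m = M/MB = 19/5.9 ≈ 3.220339. From m = (1 + c)/(c + rr + e), rearranging gives 1 + c = m·(c + rr + e), so c·(1 − m) = m·(rr + e) − 1.
Hence c = [m·(rr + e) − 1]/(1 − m) = [3.220339 × (0.261 + 0) − 1] / (1 − 3.220339) ≈ 0.071832.

7.2%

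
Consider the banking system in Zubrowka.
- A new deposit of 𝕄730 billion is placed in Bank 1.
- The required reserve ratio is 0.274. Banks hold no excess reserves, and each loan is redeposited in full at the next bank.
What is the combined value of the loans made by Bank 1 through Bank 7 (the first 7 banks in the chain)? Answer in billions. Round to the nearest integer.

Bank i lends (1 − rr)^i of the original deposit: Bank 1 lends 730·0.7260 = 529.9800, Bank 2 lends 730·0.7260² ≈ 384.7655, and so on.
Summing a geometric series: total = 730·[0.7260·(1 − 0.7260^7) / (1 − 0.7260)] ≈ 1728.6136 billion.

𝕄1729 billion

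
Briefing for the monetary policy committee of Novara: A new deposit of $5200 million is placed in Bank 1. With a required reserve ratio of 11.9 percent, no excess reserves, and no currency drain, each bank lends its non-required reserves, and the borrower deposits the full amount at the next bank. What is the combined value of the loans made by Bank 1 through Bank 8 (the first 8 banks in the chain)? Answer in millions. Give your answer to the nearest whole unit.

Bank i lends (1 − rr)^i of the original deposit: Bank 1 lends 5200·0.8810 = 4581.2000, Bank 2 lends 5200·0.8810² = 4036.0372, and so on.
Summing a geometric series: total = 5200·[0.8810·(1 − 0.8810^8) / (1 − 0.8810)] ≈ 24526.0909 million.

$24526 million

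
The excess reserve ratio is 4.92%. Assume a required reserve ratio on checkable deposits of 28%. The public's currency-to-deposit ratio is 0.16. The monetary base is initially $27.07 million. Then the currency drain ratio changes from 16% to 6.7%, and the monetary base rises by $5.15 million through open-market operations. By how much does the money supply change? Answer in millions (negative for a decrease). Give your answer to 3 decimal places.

$22.582 million

Before: m₁ = (1 + 0.16) / (0.28 + 0.0492 + 0.16) ≈ 2.371218, MB₁ = 27.07, so M₁ = 2.371218 × 27.07 ≈ 64.1889 million.
After: m₂ = (1 + 0.067) / (0.28 + 0.0492 + 0.067) ≈ 2.693084, MB₂ = 27.07 + 5.15 = 32.22, so M₂ = 2.693084 × 32.22 ≈ 86.7712 million.
ΔM = M₂ − M₁ = 86.7712 − 64.1889 = 22.5823 million.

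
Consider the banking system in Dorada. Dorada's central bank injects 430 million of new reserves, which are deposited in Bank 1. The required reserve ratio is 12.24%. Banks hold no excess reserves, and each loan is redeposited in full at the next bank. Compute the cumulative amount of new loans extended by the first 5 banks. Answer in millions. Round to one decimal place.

Bank i lends (1 − rr)^i of the original deposit: Bank 1 lends 430·0.8776 = 377.3680, Bank 2 lends 430·0.8776² ≈ 331.1782, and so on.
Summing a geometric series: total = 430·[0.8776·(1 − 0.8776^5) / (1 − 0.8776)] ≈ 1478.1026 million.

1478.1 million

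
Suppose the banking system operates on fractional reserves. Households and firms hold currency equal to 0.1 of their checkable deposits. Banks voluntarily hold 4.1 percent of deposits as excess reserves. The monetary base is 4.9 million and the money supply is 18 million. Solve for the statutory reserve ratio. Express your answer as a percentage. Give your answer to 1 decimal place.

15.8%

Using m = M/MB = 18/4.9 ≈ 3.673469. Since m = (1 + c)/(c + rr + e), the denominator satisfies c + rr + e = (1 + c)/m = (1 + 0.1) / 3.673469 ≈ 0.299444.
With c = 0.1 and e = 0.041, the statutory reserve ratio is 0.299444 − 0.1 − 0.041 = 0.158444.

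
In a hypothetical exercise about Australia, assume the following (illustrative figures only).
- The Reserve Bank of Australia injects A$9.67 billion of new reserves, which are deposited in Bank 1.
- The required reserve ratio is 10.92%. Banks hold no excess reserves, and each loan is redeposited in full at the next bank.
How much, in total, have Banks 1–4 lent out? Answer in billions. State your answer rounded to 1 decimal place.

Bank i lends (1 − rr)^i of the original deposit: Bank 1 lends 9.67·0.8908 ≈ 8.6140, Bank 2 lends 9.67·0.8908² ≈ 7.6734, and so on.
Summing a geometric series: total = 9.67·[0.8908·(1 − 0.8908^4) / (1 − 0.8908)] ≈ 29.2119 billion.

A$29.2 billion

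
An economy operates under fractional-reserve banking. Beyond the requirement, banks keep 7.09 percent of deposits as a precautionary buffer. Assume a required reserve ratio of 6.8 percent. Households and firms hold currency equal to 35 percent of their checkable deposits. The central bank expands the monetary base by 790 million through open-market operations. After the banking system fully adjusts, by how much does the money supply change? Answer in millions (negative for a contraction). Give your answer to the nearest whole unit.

2181 million

The money multiplier is m = (1 + c) / (rr + e + c) = (1 + 0.35) / (0.068 + 0.0709 + 0.35) ≈ 2.7613.
The purchase adds 790 million of base, so ΔM = m × ΔMB = 2.7613 × (+790) = 2181.427 million.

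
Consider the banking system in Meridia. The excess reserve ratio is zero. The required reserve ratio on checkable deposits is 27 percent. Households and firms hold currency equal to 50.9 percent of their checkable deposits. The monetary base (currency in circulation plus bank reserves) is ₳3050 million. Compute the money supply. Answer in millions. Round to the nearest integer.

The money multiplier is m = (1 + c) / (rr + c) = (1 + 0.509) / (0.27 + 0.509) ≈ 1.93710.
So M = m × MB = 1.93710 × 3050 = 5908.155 million.

₳5908 million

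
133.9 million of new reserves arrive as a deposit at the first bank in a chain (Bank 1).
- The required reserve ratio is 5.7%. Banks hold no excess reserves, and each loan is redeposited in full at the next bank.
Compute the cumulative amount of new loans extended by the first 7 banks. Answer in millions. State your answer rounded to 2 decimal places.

746.30 million

Bank i lends (1 − rr)^i of the original deposit: Bank 1 lends 133.9·0.9430 = 126.2677, Bank 2 lends 133.9·0.9430² ≈ 119.0704, and so on.
Summing a geometric series: total = 133.9·[0.9430·(1 − 0.9430^7) / (1 − 0.9430)] ≈ 746.2990 million.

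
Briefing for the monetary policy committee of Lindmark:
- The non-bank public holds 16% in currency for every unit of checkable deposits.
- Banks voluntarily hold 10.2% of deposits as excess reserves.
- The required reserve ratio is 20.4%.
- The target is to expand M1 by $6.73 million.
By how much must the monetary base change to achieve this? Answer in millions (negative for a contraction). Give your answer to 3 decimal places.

The money multiplier is m = (1 + c) / (rr + e + c) = (1 + 0.16) / (0.204 + 0.102 + 0.16) ≈ 2.48927.
ΔMB = ΔM / m = (+6.73) / 2.48927 ≈ 2.7036 million.

$2.704 million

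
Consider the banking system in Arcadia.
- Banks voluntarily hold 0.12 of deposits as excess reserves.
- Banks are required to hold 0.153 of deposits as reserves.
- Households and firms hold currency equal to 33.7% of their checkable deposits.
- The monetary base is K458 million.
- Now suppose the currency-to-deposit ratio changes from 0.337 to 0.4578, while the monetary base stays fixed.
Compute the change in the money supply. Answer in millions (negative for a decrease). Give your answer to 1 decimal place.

Initially m₁ = (1 + 0.337) / (0.153 + 0.12 + 0.337) ≈ 2.19180, so M₁ = 2.19180 × 458 = 1003.8444 million.
After the change m₂ = (1 + 0.4578) / (0.153 + 0.12 + 0.4578) ≈ 1.99480, so M₂ = 1.99480 × 458 = 913.6184 million.
ΔM = M₂ − M₁ = 913.6184 − 1003.8444 = -90.226 million.

-90.2 million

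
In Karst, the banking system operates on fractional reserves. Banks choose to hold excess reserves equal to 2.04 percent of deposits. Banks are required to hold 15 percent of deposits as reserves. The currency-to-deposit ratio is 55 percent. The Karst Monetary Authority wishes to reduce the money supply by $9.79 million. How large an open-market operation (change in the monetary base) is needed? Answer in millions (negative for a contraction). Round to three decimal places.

The money multiplier is m = (1 + c) / (rr + e + c) = (1 + 0.55) / (0.15 + 0.0204 + 0.55) ≈ 2.15158.
ΔMB = ΔM / m = (−9.79) / 2.15158 ≈ -4.5501 million.

-4.550 million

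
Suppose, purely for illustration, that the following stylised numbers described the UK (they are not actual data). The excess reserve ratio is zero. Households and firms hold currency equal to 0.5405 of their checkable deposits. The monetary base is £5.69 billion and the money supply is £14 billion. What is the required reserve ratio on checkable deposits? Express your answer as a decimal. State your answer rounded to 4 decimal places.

Using m = M/MB = 14/5.69 ≈ 2.460457. Since m = (1 + c)/(c + rr + e), the denominator satisfies c + rr + e = (1 + c)/m = (1 + 0.5405) / 2.460457 ≈ 0.626103.
With c = 0.5405 and e = 0, the required reserve ratio on checkable deposits is 0.626103 − 0.5405 − 0 = 0.085603.

0.0856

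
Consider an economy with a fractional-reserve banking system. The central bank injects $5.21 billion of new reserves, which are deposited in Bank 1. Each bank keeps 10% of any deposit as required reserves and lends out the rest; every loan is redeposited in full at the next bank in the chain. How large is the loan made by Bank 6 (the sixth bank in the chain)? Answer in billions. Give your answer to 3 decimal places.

$2.769 billion

Each bank lends a fraction (1 − rr) = 0.9000 of the deposit it receives, so Bank 6 receives 5.21·0.9000^5 and lends 5.21·0.9000^6 ≈ 2.7688 billion.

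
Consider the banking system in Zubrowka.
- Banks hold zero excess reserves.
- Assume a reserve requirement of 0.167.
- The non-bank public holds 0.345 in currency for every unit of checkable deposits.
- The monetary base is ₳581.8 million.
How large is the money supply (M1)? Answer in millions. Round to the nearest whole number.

₳1528 million

The money multiplier is m = (1 + c) / (rr + c) = (1 + 0.345) / (0.167 + 0.345) ≈ 2.6270.
So M = m × MB = 2.6270 × 581.8 = 1528.3886 million.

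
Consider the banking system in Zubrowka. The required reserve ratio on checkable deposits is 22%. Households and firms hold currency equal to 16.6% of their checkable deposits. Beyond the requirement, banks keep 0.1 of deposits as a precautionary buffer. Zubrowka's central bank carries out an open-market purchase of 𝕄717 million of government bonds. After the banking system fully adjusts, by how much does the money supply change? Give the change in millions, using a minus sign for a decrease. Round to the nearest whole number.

The money multiplier is m = (1 + c) / (rr + e + c) = (1 + 0.166) / (0.22 + 0.1 + 0.166) ≈ 2.3992.
The purchase adds 717 million of base, so ΔM = m × ΔMB = 2.3992 × (+717) = 1720.2264 million.

𝕄1720 million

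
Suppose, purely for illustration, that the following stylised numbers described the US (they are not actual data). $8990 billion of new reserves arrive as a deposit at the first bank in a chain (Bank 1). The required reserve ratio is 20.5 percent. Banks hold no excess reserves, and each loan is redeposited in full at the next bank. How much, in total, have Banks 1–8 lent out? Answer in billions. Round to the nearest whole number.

Bank i lends (1 − rr)^i of the original deposit: Bank 1 lends 8990·0.7950 = 7147.0500, Bank 2 lends 8990·0.7950² ≈ 5681.9048, and so on.
Summing a geometric series: total = 8990·[0.7950·(1 − 0.7950^8) / (1 − 0.7950)] ≈ 29300.6466 billion.

$29301 billion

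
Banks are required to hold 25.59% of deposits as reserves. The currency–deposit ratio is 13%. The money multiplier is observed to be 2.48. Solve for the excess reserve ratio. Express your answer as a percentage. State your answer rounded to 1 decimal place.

Using m = 2.48. Since m = (1 + c)/(c + rr + e), the denominator satisfies c + rr + e = (1 + c)/m = (1 + 0.13) / 2.48 ≈ 0.455645.
With c = 0.13 and rr = 0.2559, the excess reserve ratio is 0.455645 − 0.13 − 0.2559 = 0.069745.

7.0%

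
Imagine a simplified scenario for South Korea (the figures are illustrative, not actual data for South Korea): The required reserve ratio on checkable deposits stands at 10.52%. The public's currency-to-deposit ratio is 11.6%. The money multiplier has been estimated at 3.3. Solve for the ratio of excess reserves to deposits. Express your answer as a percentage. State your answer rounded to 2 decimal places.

Using m = 3.3. Since m = (1 + c)/(c + rr + e), the denominator satisfies c + rr + e = (1 + c)/m = (1 + 0.116) / 3.3 ≈ 0.338182.
With c = 0.116 and rr = 0.1052, the ratio of excess reserves to deposits is 0.338182 − 0.116 − 0.1052 = 0.116982.

11.70%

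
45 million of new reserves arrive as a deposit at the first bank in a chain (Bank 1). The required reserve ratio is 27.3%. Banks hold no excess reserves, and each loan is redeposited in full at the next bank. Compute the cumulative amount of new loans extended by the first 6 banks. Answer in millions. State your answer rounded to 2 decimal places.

Bank i lends (1 − rr)^i of the original deposit: Bank 1 lends 45·0.7270 = 32.7150, Bank 2 lends 45·0.7270² ≈ 23.7838, and so on.
Summing a geometric series: total = 45·[0.7270·(1 − 0.7270^6) / (1 − 0.7270)] ≈ 102.1426 million.

102.14 million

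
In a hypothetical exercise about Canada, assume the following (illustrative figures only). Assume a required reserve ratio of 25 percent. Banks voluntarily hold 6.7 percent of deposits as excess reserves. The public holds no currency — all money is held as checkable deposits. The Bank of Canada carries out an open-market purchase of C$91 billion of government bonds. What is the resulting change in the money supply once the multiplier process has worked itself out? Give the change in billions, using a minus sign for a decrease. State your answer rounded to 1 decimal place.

The money multiplier is m = 1 / (rr + e) = 1 / (0.25 + 0.067) ≈ 3.1546.
The purchase adds 91 billion of base, so ΔM = m × ΔMB = 3.1546 × (+91) = 287.0686 billion.

C$287.1 billion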